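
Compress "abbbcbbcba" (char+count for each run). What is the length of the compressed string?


Input: abbbcbbcba
Runs:
  'a' x 1 => "a1"
  'b' x 3 => "b3"
  'c' x 1 => "c1"
  'b' x 2 => "b2"
  'c' x 1 => "c1"
  'b' x 1 => "b1"
  'a' x 1 => "a1"
Compressed: "a1b3c1b2c1b1a1"
Compressed length: 14

14


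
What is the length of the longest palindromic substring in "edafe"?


Input: "edafe"
Checking substrings for palindromes:
  No multi-char palindromic substrings found
Longest palindromic substring: "e" with length 1

1


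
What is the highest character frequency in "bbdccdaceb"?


Input: bbdccdaceb
Character counts:
  'a': 1
  'b': 3
  'c': 3
  'd': 2
  'e': 1
Maximum frequency: 3

3


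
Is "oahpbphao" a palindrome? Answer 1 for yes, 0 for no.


Input: oahpbphao
Reversed: oahpbphao
  Compare pos 0 ('o') with pos 8 ('o'): match
  Compare pos 1 ('a') with pos 7 ('a'): match
  Compare pos 2 ('h') with pos 6 ('h'): match
  Compare pos 3 ('p') with pos 5 ('p'): match
Result: palindrome

1


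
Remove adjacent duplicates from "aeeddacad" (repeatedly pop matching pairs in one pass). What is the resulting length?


Input: aeeddacad
Stack-based adjacent duplicate removal:
  Read 'a': push. Stack: a
  Read 'e': push. Stack: ae
  Read 'e': matches stack top 'e' => pop. Stack: a
  Read 'd': push. Stack: ad
  Read 'd': matches stack top 'd' => pop. Stack: a
  Read 'a': matches stack top 'a' => pop. Stack: (empty)
  Read 'c': push. Stack: c
  Read 'a': push. Stack: ca
  Read 'd': push. Stack: cad
Final stack: "cad" (length 3)

3


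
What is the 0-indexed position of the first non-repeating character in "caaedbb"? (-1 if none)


Input: caaedbb
Character frequencies:
  'a': 2
  'b': 2
  'c': 1
  'd': 1
  'e': 1
Scanning left to right for freq == 1:
  Position 0 ('c'): unique! => answer = 0

0


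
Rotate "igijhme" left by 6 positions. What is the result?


Input: "igijhme", rotate left by 6
First 6 characters: "igijhm"
Remaining characters: "e"
Concatenate remaining + first: "e" + "igijhm" = "eigijhm"

eigijhm


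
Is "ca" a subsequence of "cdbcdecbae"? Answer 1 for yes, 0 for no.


Check if "ca" is a subsequence of "cdbcdecbae"
Greedy scan:
  Position 0 ('c'): matches sub[0] = 'c'
  Position 1 ('d'): no match needed
  Position 2 ('b'): no match needed
  Position 3 ('c'): no match needed
  Position 4 ('d'): no match needed
  Position 5 ('e'): no match needed
  Position 6 ('c'): no match needed
  Position 7 ('b'): no match needed
  Position 8 ('a'): matches sub[1] = 'a'
  Position 9 ('e'): no match needed
All 2 characters matched => is a subsequence

1


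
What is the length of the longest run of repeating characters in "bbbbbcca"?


Input: "bbbbbcca"
Scanning for longest run:
  Position 1 ('b'): continues run of 'b', length=2
  Position 2 ('b'): continues run of 'b', length=3
  Position 3 ('b'): continues run of 'b', length=4
  Position 4 ('b'): continues run of 'b', length=5
  Position 5 ('c'): new char, reset run to 1
  Position 6 ('c'): continues run of 'c', length=2
  Position 7 ('a'): new char, reset run to 1
Longest run: 'b' with length 5

5


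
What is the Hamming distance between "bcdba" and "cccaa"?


Comparing "bcdba" and "cccaa" position by position:
  Position 0: 'b' vs 'c' => differ
  Position 1: 'c' vs 'c' => same
  Position 2: 'd' vs 'c' => differ
  Position 3: 'b' vs 'a' => differ
  Position 4: 'a' vs 'a' => same
Total differences (Hamming distance): 3

3


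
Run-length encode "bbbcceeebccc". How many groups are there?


Input: bbbcceeebccc
Scanning for consecutive runs:
  Group 1: 'b' x 3 (positions 0-2)
  Group 2: 'c' x 2 (positions 3-4)
  Group 3: 'e' x 3 (positions 5-7)
  Group 4: 'b' x 1 (positions 8-8)
  Group 5: 'c' x 3 (positions 9-11)
Total groups: 5

5


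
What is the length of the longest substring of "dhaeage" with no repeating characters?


Input: "dhaeage"
Sliding window (track last position of each char):
  Position 0 ('d'): window [0,0] length 1 -- new best
  Position 1 ('h'): window [0,1] length 2 -- new best
  Position 2 ('a'): window [0,2] length 3 -- new best
  Position 3 ('e'): window [0,3] length 4 -- new best
  Position 4 ('a'): repeat (last at 2), move window start to 3
  Position 4 ('a'): window [3,4] length 2
  Position 5 ('g'): window [3,5] length 3
  Position 6 ('e'): repeat (last at 3), move window start to 4
  Position 6 ('e'): window [4,6] length 3
Longest substring with no repeats: "dhae" with length 4

4


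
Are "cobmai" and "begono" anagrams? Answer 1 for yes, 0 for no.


Strings: "cobmai", "begono"
Sorted first:  abcimo
Sorted second: begnoo
Differ at position 0: 'a' vs 'b' => not anagrams

0


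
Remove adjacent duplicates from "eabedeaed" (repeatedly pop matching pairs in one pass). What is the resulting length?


Input: eabedeaed
Stack-based adjacent duplicate removal:
  Read 'e': push. Stack: e
  Read 'a': push. Stack: ea
  Read 'b': push. Stack: eab
  Read 'e': push. Stack: eabe
  Read 'd': push. Stack: eabed
  Read 'e': push. Stack: eabede
  Read 'a': push. Stack: eabedea
  Read 'e': push. Stack: eabedeae
  Read 'd': push. Stack: eabedeaed
Final stack: "eabedeaed" (length 9)

9


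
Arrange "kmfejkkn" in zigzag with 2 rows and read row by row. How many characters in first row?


Zigzag "kmfejkkn" into 2 rows:
Placing characters:
  'k' => row 0
  'm' => row 1
  'f' => row 0
  'e' => row 1
  'j' => row 0
  'k' => row 1
  'k' => row 0
  'n' => row 1
Rows:
  Row 0: "kfjk"
  Row 1: "mekn"
First row length: 4

4


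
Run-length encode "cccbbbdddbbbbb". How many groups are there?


Input: cccbbbdddbbbbb
Scanning for consecutive runs:
  Group 1: 'c' x 3 (positions 0-2)
  Group 2: 'b' x 3 (positions 3-5)
  Group 3: 'd' x 3 (positions 6-8)
  Group 4: 'b' x 5 (positions 9-13)
Total groups: 4

4


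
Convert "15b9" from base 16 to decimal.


Input: "15b9" in base 16
Positional expansion:
  Digit '1' (value 1) x 16^3 = 4096
  Digit '5' (value 5) x 16^2 = 1280
  Digit 'b' (value 11) x 16^1 = 176
  Digit '9' (value 9) x 16^0 = 9
Sum = 5561

5561


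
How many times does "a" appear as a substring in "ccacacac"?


Searching for "a" in "ccacacac"
Scanning each position:
  Position 0: "c" => no
  Position 1: "c" => no
  Position 2: "a" => MATCH
  Position 3: "c" => no
  Position 4: "a" => MATCH
  Position 5: "c" => no
  Position 6: "a" => MATCH
  Position 7: "c" => no
Total occurrences: 3

3


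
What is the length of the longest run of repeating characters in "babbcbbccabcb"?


Input: "babbcbbccabcb"
Scanning for longest run:
  Position 1 ('a'): new char, reset run to 1
  Position 2 ('b'): new char, reset run to 1
  Position 3 ('b'): continues run of 'b', length=2
  Position 4 ('c'): new char, reset run to 1
  Position 5 ('b'): new char, reset run to 1
  Position 6 ('b'): continues run of 'b', length=2
  Position 7 ('c'): new char, reset run to 1
  Position 8 ('c'): continues run of 'c', length=2
  Position 9 ('a'): new char, reset run to 1
  Position 10 ('b'): new char, reset run to 1
  Position 11 ('c'): new char, reset run to 1
  Position 12 ('b'): new char, reset run to 1
Longest run: 'b' with length 2

2


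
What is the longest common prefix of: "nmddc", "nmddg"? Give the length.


Words: nmddc, nmddg
  Position 0: all 'n' => match
  Position 1: all 'm' => match
  Position 2: all 'd' => match
  Position 3: all 'd' => match
  Position 4: ('c', 'g') => mismatch, stop
LCP = "nmdd" (length 4)

4


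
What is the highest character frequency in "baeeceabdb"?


Input: baeeceabdb
Character counts:
  'a': 2
  'b': 3
  'c': 1
  'd': 1
  'e': 3
Maximum frequency: 3

3


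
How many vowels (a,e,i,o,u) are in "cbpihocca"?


Input: cbpihocca
Checking each character:
  'c' at position 0: consonant
  'b' at position 1: consonant
  'p' at position 2: consonant
  'i' at position 3: vowel (running total: 1)
  'h' at position 4: consonant
  'o' at position 5: vowel (running total: 2)
  'c' at position 6: consonant
  'c' at position 7: consonant
  'a' at position 8: vowel (running total: 3)
Total vowels: 3

3


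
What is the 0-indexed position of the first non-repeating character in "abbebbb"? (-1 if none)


Input: abbebbb
Character frequencies:
  'a': 1
  'b': 5
  'e': 1
Scanning left to right for freq == 1:
  Position 0 ('a'): unique! => answer = 0

0


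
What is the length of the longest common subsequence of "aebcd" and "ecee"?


LCS of "aebcd" and "ecee"
DP table:
           e    c    e    e
      0    0    0    0    0
  a   0    0    0    0    0
  e   0    1    1    1    1
  b   0    1    1    1    1
  c   0    1    2    2    2
  d   0    1    2    2    2
LCS length = dp[5][4] = 2

2


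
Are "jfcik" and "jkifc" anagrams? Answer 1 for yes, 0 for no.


Strings: "jfcik", "jkifc"
Sorted first:  cfijk
Sorted second: cfijk
Sorted forms match => anagrams

1


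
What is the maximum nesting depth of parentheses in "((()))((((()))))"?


Input: "((()))((((()))))"
Tracking depth:
  Position 0 '(': depth becomes 1
  Position 1 '(': depth becomes 2
  Position 2 '(': depth becomes 3
  Position 3 ')': depth becomes 2
  Position 4 ')': depth becomes 1
  Position 5 ')': depth becomes 0
  Position 6 '(': depth becomes 1
  Position 7 '(': depth becomes 2
  Position 8 '(': depth becomes 3
  Position 9 '(': depth becomes 4
  Position 10 '(': depth becomes 5
  Position 11 ')': depth becomes 4
  Position 12 ')': depth becomes 3
  Position 13 ')': depth becomes 2
  Position 14 ')': depth becomes 1
  Position 15 ')': depth becomes 0
Maximum depth reached: 5

5


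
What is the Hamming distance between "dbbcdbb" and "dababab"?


Comparing "dbbcdbb" and "dababab" position by position:
  Position 0: 'd' vs 'd' => same
  Position 1: 'b' vs 'a' => differ
  Position 2: 'b' vs 'b' => same
  Position 3: 'c' vs 'a' => differ
  Position 4: 'd' vs 'b' => differ
  Position 5: 'b' vs 'a' => differ
  Position 6: 'b' vs 'b' => same
Total differences (Hamming distance): 4

4


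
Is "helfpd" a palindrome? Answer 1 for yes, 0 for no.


Input: helfpd
Reversed: dpfleh
  Compare pos 0 ('h') with pos 5 ('d'): MISMATCH
  Compare pos 1 ('e') with pos 4 ('p'): MISMATCH
  Compare pos 2 ('l') with pos 3 ('f'): MISMATCH
Result: not a palindrome

0


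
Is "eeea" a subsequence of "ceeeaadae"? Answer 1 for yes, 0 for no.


Check if "eeea" is a subsequence of "ceeeaadae"
Greedy scan:
  Position 0 ('c'): no match needed
  Position 1 ('e'): matches sub[0] = 'e'
  Position 2 ('e'): matches sub[1] = 'e'
  Position 3 ('e'): matches sub[2] = 'e'
  Position 4 ('a'): matches sub[3] = 'a'
  Position 5 ('a'): no match needed
  Position 6 ('d'): no match needed
  Position 7 ('a'): no match needed
  Position 8 ('e'): no match needed
All 4 characters matched => is a subsequence

1


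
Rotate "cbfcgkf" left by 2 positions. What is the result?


Input: "cbfcgkf", rotate left by 2
First 2 characters: "cb"
Remaining characters: "fcgkf"
Concatenate remaining + first: "fcgkf" + "cb" = "fcgkfcb"

fcgkfcb


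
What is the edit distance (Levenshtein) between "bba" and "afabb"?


Computing edit distance: "bba" -> "afabb"
DP table:
           a    f    a    b    b
      0    1    2    3    4    5
  b   1    1    2    3    3    4
  b   2    2    2    3    3    3
  a   3    2    3    2    3    4
Edit distance = dp[3][5] = 4

4


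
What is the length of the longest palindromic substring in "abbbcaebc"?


Input: "abbbcaebc"
Checking substrings for palindromes:
  [1:4] "bbb" (len 3) => palindrome
  [1:3] "bb" (len 2) => palindrome
  [2:4] "bb" (len 2) => palindrome
Longest palindromic substring: "bbb" with length 3

3


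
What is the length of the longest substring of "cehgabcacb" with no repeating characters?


Input: "cehgabcacb"
Sliding window (track last position of each char):
  Position 0 ('c'): window [0,0] length 1 -- new best
  Position 1 ('e'): window [0,1] length 2 -- new best
  Position 2 ('h'): window [0,2] length 3 -- new best
  Position 3 ('g'): window [0,3] length 4 -- new best
  Position 4 ('a'): window [0,4] length 5 -- new best
  Position 5 ('b'): window [0,5] length 6 -- new best
  Position 6 ('c'): repeat (last at 0), move window start to 1
  Position 6 ('c'): window [1,6] length 6
  Position 7 ('a'): repeat (last at 4), move window start to 5
  Position 7 ('a'): window [5,7] length 3
  Position 8 ('c'): repeat (last at 6), move window start to 7
  Position 8 ('c'): window [7,8] length 2
  Position 9 ('b'): window [7,9] length 3
Longest substring with no repeats: "cehgab" with length 6

6


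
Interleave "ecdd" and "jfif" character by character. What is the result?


Interleaving "ecdd" and "jfif":
  Position 0: 'e' from first, 'j' from second => "ej"
  Position 1: 'c' from first, 'f' from second => "cf"
  Position 2: 'd' from first, 'i' from second => "di"
  Position 3: 'd' from first, 'f' from second => "df"
Result: ejcfdidf

ejcfdidf


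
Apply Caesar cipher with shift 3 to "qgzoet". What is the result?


Caesar cipher: shift "qgzoet" by 3
  'q' (pos 16) + 3 = pos 19 = 't'
  'g' (pos 6) + 3 = pos 9 = 'j'
  'z' (pos 25) + 3 = pos 2 = 'c'
  'o' (pos 14) + 3 = pos 17 = 'r'
  'e' (pos 4) + 3 = pos 7 = 'h'
  't' (pos 19) + 3 = pos 22 = 'w'
Result: tjcrhw

tjcrhw


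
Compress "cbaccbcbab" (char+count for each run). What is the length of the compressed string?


Input: cbaccbcbab
Runs:
  'c' x 1 => "c1"
  'b' x 1 => "b1"
  'a' x 1 => "a1"
  'c' x 2 => "c2"
  'b' x 1 => "b1"
  'c' x 1 => "c1"
  'b' x 1 => "b1"
  'a' x 1 => "a1"
  'b' x 1 => "b1"
Compressed: "c1b1a1c2b1c1b1a1b1"
Compressed length: 18

18


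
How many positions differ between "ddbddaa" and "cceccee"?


Comparing "ddbddaa" and "cceccee" position by position:
  Position 0: 'd' vs 'c' => DIFFER
  Position 1: 'd' vs 'c' => DIFFER
  Position 2: 'b' vs 'e' => DIFFER
  Position 3: 'd' vs 'c' => DIFFER
  Position 4: 'd' vs 'c' => DIFFER
  Position 5: 'a' vs 'e' => DIFFER
  Position 6: 'a' vs 'e' => DIFFER
Positions that differ: 7

7


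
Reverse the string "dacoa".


Input: dacoa
Reading characters right to left:
  Position 4: 'a'
  Position 3: 'o'
  Position 2: 'c'
  Position 1: 'a'
  Position 0: 'd'
Reversed: aocad

aocad


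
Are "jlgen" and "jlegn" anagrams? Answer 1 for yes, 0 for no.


Strings: "jlgen", "jlegn"
Sorted first:  egjln
Sorted second: egjln
Sorted forms match => anagrams

1


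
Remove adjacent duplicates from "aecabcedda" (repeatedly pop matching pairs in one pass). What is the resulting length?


Input: aecabcedda
Stack-based adjacent duplicate removal:
  Read 'a': push. Stack: a
  Read 'e': push. Stack: ae
  Read 'c': push. Stack: aec
  Read 'a': push. Stack: aeca
  Read 'b': push. Stack: aecab
  Read 'c': push. Stack: aecabc
  Read 'e': push. Stack: aecabce
  Read 'd': push. Stack: aecabced
  Read 'd': matches stack top 'd' => pop. Stack: aecabce
  Read 'a': push. Stack: aecabcea
Final stack: "aecabcea" (length 8)

8


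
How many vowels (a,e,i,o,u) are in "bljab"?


Input: bljab
Checking each character:
  'b' at position 0: consonant
  'l' at position 1: consonant
  'j' at position 2: consonant
  'a' at position 3: vowel (running total: 1)
  'b' at position 4: consonant
Total vowels: 1

1


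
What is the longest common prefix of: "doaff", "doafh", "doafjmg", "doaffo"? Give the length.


Words: doaff, doafh, doafjmg, doaffo
  Position 0: all 'd' => match
  Position 1: all 'o' => match
  Position 2: all 'a' => match
  Position 3: all 'f' => match
  Position 4: ('f', 'h', 'j', 'f') => mismatch, stop
LCP = "doaf" (length 4)

4


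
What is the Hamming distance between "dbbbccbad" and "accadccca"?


Comparing "dbbbccbad" and "accadccca" position by position:
  Position 0: 'd' vs 'a' => differ
  Position 1: 'b' vs 'c' => differ
  Position 2: 'b' vs 'c' => differ
  Position 3: 'b' vs 'a' => differ
  Position 4: 'c' vs 'd' => differ
  Position 5: 'c' vs 'c' => same
  Position 6: 'b' vs 'c' => differ
  Position 7: 'a' vs 'c' => differ
  Position 8: 'd' vs 'a' => differ
Total differences (Hamming distance): 8

8


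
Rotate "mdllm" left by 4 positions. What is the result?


Input: "mdllm", rotate left by 4
First 4 characters: "mdll"
Remaining characters: "m"
Concatenate remaining + first: "m" + "mdll" = "mmdll"

mmdll


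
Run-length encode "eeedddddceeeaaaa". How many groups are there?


Input: eeedddddceeeaaaa
Scanning for consecutive runs:
  Group 1: 'e' x 3 (positions 0-2)
  Group 2: 'd' x 5 (positions 3-7)
  Group 3: 'c' x 1 (positions 8-8)
  Group 4: 'e' x 3 (positions 9-11)
  Group 5: 'a' x 4 (positions 12-15)
Total groups: 5

5


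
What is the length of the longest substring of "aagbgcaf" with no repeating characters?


Input: "aagbgcaf"
Sliding window (track last position of each char):
  Position 0 ('a'): window [0,0] length 1 -- new best
  Position 1 ('a'): repeat (last at 0), move window start to 1
  Position 1 ('a'): window [1,1] length 1
  Position 2 ('g'): window [1,2] length 2 -- new best
  Position 3 ('b'): window [1,3] length 3 -- new best
  Position 4 ('g'): repeat (last at 2), move window start to 3
  Position 4 ('g'): window [3,4] length 2
  Position 5 ('c'): window [3,5] length 3
  Position 6 ('a'): window [3,6] length 4 -- new best
  Position 7 ('f'): window [3,7] length 5 -- new best
Longest substring with no repeats: "bgcaf" with length 5

5


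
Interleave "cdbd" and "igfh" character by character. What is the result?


Interleaving "cdbd" and "igfh":
  Position 0: 'c' from first, 'i' from second => "ci"
  Position 1: 'd' from first, 'g' from second => "dg"
  Position 2: 'b' from first, 'f' from second => "bf"
  Position 3: 'd' from first, 'h' from second => "dh"
Result: cidgbfdh

cidgbfdh


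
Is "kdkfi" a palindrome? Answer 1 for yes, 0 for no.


Input: kdkfi
Reversed: ifkdk
  Compare pos 0 ('k') with pos 4 ('i'): MISMATCH
  Compare pos 1 ('d') with pos 3 ('f'): MISMATCH
Result: not a palindrome

0


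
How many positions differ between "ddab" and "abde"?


Comparing "ddab" and "abde" position by position:
  Position 0: 'd' vs 'a' => DIFFER
  Position 1: 'd' vs 'b' => DIFFER
  Position 2: 'a' vs 'd' => DIFFER
  Position 3: 'b' vs 'e' => DIFFER
Positions that differ: 4

4


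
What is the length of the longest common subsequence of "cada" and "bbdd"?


LCS of "cada" and "bbdd"
DP table:
           b    b    d    d
      0    0    0    0    0
  c   0    0    0    0    0
  a   0    0    0    0    0
  d   0    0    0    1    1
  a   0    0    0    1    1
LCS length = dp[4][4] = 1

1


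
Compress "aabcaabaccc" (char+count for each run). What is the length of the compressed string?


Input: aabcaabaccc
Runs:
  'a' x 2 => "a2"
  'b' x 1 => "b1"
  'c' x 1 => "c1"
  'a' x 2 => "a2"
  'b' x 1 => "b1"
  'a' x 1 => "a1"
  'c' x 3 => "c3"
Compressed: "a2b1c1a2b1a1c3"
Compressed length: 14

14


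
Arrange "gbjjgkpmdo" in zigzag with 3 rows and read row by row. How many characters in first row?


Zigzag "gbjjgkpmdo" into 3 rows:
Placing characters:
  'g' => row 0
  'b' => row 1
  'j' => row 2
  'j' => row 1
  'g' => row 0
  'k' => row 1
  'p' => row 2
  'm' => row 1
  'd' => row 0
  'o' => row 1
Rows:
  Row 0: "ggd"
  Row 1: "bjkmo"
  Row 2: "jp"
First row length: 3

3


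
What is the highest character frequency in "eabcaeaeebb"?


Input: eabcaeaeebb
Character counts:
  'a': 3
  'b': 3
  'c': 1
  'e': 4
Maximum frequency: 4

4


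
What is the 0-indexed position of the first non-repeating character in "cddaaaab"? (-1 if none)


Input: cddaaaab
Character frequencies:
  'a': 4
  'b': 1
  'c': 1
  'd': 2
Scanning left to right for freq == 1:
  Position 0 ('c'): unique! => answer = 0

0


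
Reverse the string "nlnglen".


Input: nlnglen
Reading characters right to left:
  Position 6: 'n'
  Position 5: 'e'
  Position 4: 'l'
  Position 3: 'g'
  Position 2: 'n'
  Position 1: 'l'
  Position 0: 'n'
Reversed: nelgnln

nelgnln


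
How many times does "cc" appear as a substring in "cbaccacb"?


Searching for "cc" in "cbaccacb"
Scanning each position:
  Position 0: "cb" => no
  Position 1: "ba" => no
  Position 2: "ac" => no
  Position 3: "cc" => MATCH
  Position 4: "ca" => no
  Position 5: "ac" => no
  Position 6: "cb" => no
Total occurrences: 1

1


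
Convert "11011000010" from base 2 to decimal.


Input: "11011000010" in base 2
Positional expansion:
  Digit '1' (value 1) x 2^10 = 1024
  Digit '1' (value 1) x 2^9 = 512
  Digit '0' (value 0) x 2^8 = 0
  Digit '1' (value 1) x 2^7 = 128
  Digit '1' (value 1) x 2^6 = 64
  Digit '0' (value 0) x 2^5 = 0
  Digit '0' (value 0) x 2^4 = 0
  Digit '0' (value 0) x 2^3 = 0
  Digit '0' (value 0) x 2^2 = 0
  Digit '1' (value 1) x 2^1 = 2
  Digit '0' (value 0) x 2^0 = 0
Sum = 1730

1730


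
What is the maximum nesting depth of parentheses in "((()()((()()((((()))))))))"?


Input: "((()()((()()((((()))))))))"
Tracking depth:
  Position 0 '(': depth becomes 1
  Position 1 '(': depth becomes 2
  Position 2 '(': depth becomes 3
  Position 3 ')': depth becomes 2
  Position 4 '(': depth becomes 3
  Position 5 ')': depth becomes 2
  Position 6 '(': depth becomes 3
  Position 7 '(': depth becomes 4
  Position 8 '(': depth becomes 5
  Position 9 ')': depth becomes 4
  Position 10 '(': depth becomes 5
  Position 11 ')': depth becomes 4
  Position 12 '(': depth becomes 5
  Position 13 '(': depth becomes 6
  Position 14 '(': depth becomes 7
  Position 15 '(': depth becomes 8
  Position 16 '(': depth becomes 9
  Position 17 ')': depth becomes 8
  Position 18 ')': depth becomes 7
  Position 19 ')': depth becomes 6
  Position 20 ')': depth becomes 5
  Position 21 ')': depth becomes 4
  Position 22 ')': depth becomes 3
  Position 23 ')': depth becomes 2
  Position 24 ')': depth becomes 1
  Position 25 ')': depth becomes 0
Maximum depth reached: 9

9


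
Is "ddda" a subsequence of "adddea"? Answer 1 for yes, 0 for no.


Check if "ddda" is a subsequence of "adddea"
Greedy scan:
  Position 0 ('a'): no match needed
  Position 1 ('d'): matches sub[0] = 'd'
  Position 2 ('d'): matches sub[1] = 'd'
  Position 3 ('d'): matches sub[2] = 'd'
  Position 4 ('e'): no match needed
  Position 5 ('a'): matches sub[3] = 'a'
All 4 characters matched => is a subsequence

1


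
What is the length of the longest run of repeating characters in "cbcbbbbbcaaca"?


Input: "cbcbbbbbcaaca"
Scanning for longest run:
  Position 1 ('b'): new char, reset run to 1
  Position 2 ('c'): new char, reset run to 1
  Position 3 ('b'): new char, reset run to 1
  Position 4 ('b'): continues run of 'b', length=2
  Position 5 ('b'): continues run of 'b', length=3
  Position 6 ('b'): continues run of 'b', length=4
  Position 7 ('b'): continues run of 'b', length=5
  Position 8 ('c'): new char, reset run to 1
  Position 9 ('a'): new char, reset run to 1
  Position 10 ('a'): continues run of 'a', length=2
  Position 11 ('c'): new char, reset run to 1
  Position 12 ('a'): new char, reset run to 1
Longest run: 'b' with length 5

5


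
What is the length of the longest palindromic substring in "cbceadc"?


Input: "cbceadc"
Checking substrings for palindromes:
  [0:3] "cbc" (len 3) => palindrome
Longest palindromic substring: "cbc" with length 3

3


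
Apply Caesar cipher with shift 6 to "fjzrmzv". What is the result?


Caesar cipher: shift "fjzrmzv" by 6
  'f' (pos 5) + 6 = pos 11 = 'l'
  'j' (pos 9) + 6 = pos 15 = 'p'
  'z' (pos 25) + 6 = pos 5 = 'f'
  'r' (pos 17) + 6 = pos 23 = 'x'
  'm' (pos 12) + 6 = pos 18 = 's'
  'z' (pos 25) + 6 = pos 5 = 'f'
  'v' (pos 21) + 6 = pos 1 = 'b'
Result: lpfxsfb

lpfxsfb


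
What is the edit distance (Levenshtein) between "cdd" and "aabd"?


Computing edit distance: "cdd" -> "aabd"
DP table:
           a    a    b    d
      0    1    2    3    4
  c   1    1    2    3    4
  d   2    2    2    3    3
  d   3    3    3    3    3
Edit distance = dp[3][4] = 3

3


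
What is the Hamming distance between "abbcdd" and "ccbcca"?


Comparing "abbcdd" and "ccbcca" position by position:
  Position 0: 'a' vs 'c' => differ
  Position 1: 'b' vs 'c' => differ
  Position 2: 'b' vs 'b' => same
  Position 3: 'c' vs 'c' => same
  Position 4: 'd' vs 'c' => differ
  Position 5: 'd' vs 'a' => differ
Total differences (Hamming distance): 4

4


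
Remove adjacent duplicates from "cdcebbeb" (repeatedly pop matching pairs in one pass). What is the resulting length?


Input: cdcebbeb
Stack-based adjacent duplicate removal:
  Read 'c': push. Stack: c
  Read 'd': push. Stack: cd
  Read 'c': push. Stack: cdc
  Read 'e': push. Stack: cdce
  Read 'b': push. Stack: cdceb
  Read 'b': matches stack top 'b' => pop. Stack: cdce
  Read 'e': matches stack top 'e' => pop. Stack: cdc
  Read 'b': push. Stack: cdcb
Final stack: "cdcb" (length 4)

4


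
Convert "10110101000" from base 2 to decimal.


Input: "10110101000" in base 2
Positional expansion:
  Digit '1' (value 1) x 2^10 = 1024
  Digit '0' (value 0) x 2^9 = 0
  Digit '1' (value 1) x 2^8 = 256
  Digit '1' (value 1) x 2^7 = 128
  Digit '0' (value 0) x 2^6 = 0
  Digit '1' (value 1) x 2^5 = 32
  Digit '0' (value 0) x 2^4 = 0
  Digit '1' (value 1) x 2^3 = 8
  Digit '0' (value 0) x 2^2 = 0
  Digit '0' (value 0) x 2^1 = 0
  Digit '0' (value 0) x 2^0 = 0
Sum = 1448

1448


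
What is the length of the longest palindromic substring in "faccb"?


Input: "faccb"
Checking substrings for palindromes:
  [2:4] "cc" (len 2) => palindrome
Longest palindromic substring: "cc" with length 2

2


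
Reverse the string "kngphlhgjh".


Input: kngphlhgjh
Reading characters right to left:
  Position 9: 'h'
  Position 8: 'j'
  Position 7: 'g'
  Position 6: 'h'
  Position 5: 'l'
  Position 4: 'h'
  Position 3: 'p'
  Position 2: 'g'
  Position 1: 'n'
  Position 0: 'k'
Reversed: hjghlhpgnk

hjghlhpgnk


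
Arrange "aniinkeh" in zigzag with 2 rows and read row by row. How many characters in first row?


Zigzag "aniinkeh" into 2 rows:
Placing characters:
  'a' => row 0
  'n' => row 1
  'i' => row 0
  'i' => row 1
  'n' => row 0
  'k' => row 1
  'e' => row 0
  'h' => row 1
Rows:
  Row 0: "aine"
  Row 1: "nikh"
First row length: 4

4


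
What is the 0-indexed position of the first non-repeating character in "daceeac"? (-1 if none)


Input: daceeac
Character frequencies:
  'a': 2
  'c': 2
  'd': 1
  'e': 2
Scanning left to right for freq == 1:
  Position 0 ('d'): unique! => answer = 0

0


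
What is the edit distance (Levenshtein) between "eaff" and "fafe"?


Computing edit distance: "eaff" -> "fafe"
DP table:
           f    a    f    e
      0    1    2    3    4
  e   1    1    2    3    3
  a   2    2    1    2    3
  f   3    2    2    1    2
  f   4    3    3    2    2
Edit distance = dp[4][4] = 2

2


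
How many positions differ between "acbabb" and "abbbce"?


Comparing "acbabb" and "abbbce" position by position:
  Position 0: 'a' vs 'a' => same
  Position 1: 'c' vs 'b' => DIFFER
  Position 2: 'b' vs 'b' => same
  Position 3: 'a' vs 'b' => DIFFER
  Position 4: 'b' vs 'c' => DIFFER
  Position 5: 'b' vs 'e' => DIFFER
Positions that differ: 4

4


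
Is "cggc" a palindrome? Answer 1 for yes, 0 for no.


Input: cggc
Reversed: cggc
  Compare pos 0 ('c') with pos 3 ('c'): match
  Compare pos 1 ('g') with pos 2 ('g'): match
Result: palindrome

1


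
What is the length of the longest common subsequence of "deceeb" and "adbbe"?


LCS of "deceeb" and "adbbe"
DP table:
           a    d    b    b    e
      0    0    0    0    0    0
  d   0    0    1    1    1    1
  e   0    0    1    1    1    2
  c   0    0    1    1    1    2
  e   0    0    1    1    1    2
  e   0    0    1    1    1    2
  b   0    0    1    2    2    2
LCS length = dp[6][5] = 2

2


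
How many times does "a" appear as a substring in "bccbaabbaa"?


Searching for "a" in "bccbaabbaa"
Scanning each position:
  Position 0: "b" => no
  Position 1: "c" => no
  Position 2: "c" => no
  Position 3: "b" => no
  Position 4: "a" => MATCH
  Position 5: "a" => MATCH
  Position 6: "b" => no
  Position 7: "b" => no
  Position 8: "a" => MATCH
  Position 9: "a" => MATCH
Total occurrences: 4

4


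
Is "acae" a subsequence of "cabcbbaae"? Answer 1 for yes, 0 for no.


Check if "acae" is a subsequence of "cabcbbaae"
Greedy scan:
  Position 0 ('c'): no match needed
  Position 1 ('a'): matches sub[0] = 'a'
  Position 2 ('b'): no match needed
  Position 3 ('c'): matches sub[1] = 'c'
  Position 4 ('b'): no match needed
  Position 5 ('b'): no match needed
  Position 6 ('a'): matches sub[2] = 'a'
  Position 7 ('a'): no match needed
  Position 8 ('e'): matches sub[3] = 'e'
All 4 characters matched => is a subsequence

1


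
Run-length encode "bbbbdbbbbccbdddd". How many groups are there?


Input: bbbbdbbbbccbdddd
Scanning for consecutive runs:
  Group 1: 'b' x 4 (positions 0-3)
  Group 2: 'd' x 1 (positions 4-4)
  Group 3: 'b' x 4 (positions 5-8)
  Group 4: 'c' x 2 (positions 9-10)
  Group 5: 'b' x 1 (positions 11-11)
  Group 6: 'd' x 4 (positions 12-15)
Total groups: 6

6


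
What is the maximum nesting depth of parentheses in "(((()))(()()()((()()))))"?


Input: "(((()))(()()()((()()))))"
Tracking depth:
  Position 0 '(': depth becomes 1
  Position 1 '(': depth becomes 2
  Position 2 '(': depth becomes 3
  Position 3 '(': depth becomes 4
  Position 4 ')': depth becomes 3
  Position 5 ')': depth becomes 2
  Position 6 ')': depth becomes 1
  Position 7 '(': depth becomes 2
  Position 8 '(': depth becomes 3
  Position 9 ')': depth becomes 2
  Position 10 '(': depth becomes 3
  Position 11 ')': depth becomes 2
  Position 12 '(': depth becomes 3
  Position 13 ')': depth becomes 2
  Position 14 '(': depth becomes 3
  Position 15 '(': depth becomes 4
  Position 16 '(': depth becomes 5
  Position 17 ')': depth becomes 4
  Position 18 '(': depth becomes 5
  Position 19 ')': depth becomes 4
  Position 20 ')': depth becomes 3
  Position 21 ')': depth becomes 2
  Position 22 ')': depth becomes 1
  Position 23 ')': depth becomes 0
Maximum depth reached: 5

5


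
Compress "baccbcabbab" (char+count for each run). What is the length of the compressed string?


Input: baccbcabbab
Runs:
  'b' x 1 => "b1"
  'a' x 1 => "a1"
  'c' x 2 => "c2"
  'b' x 1 => "b1"
  'c' x 1 => "c1"
  'a' x 1 => "a1"
  'b' x 2 => "b2"
  'a' x 1 => "a1"
  'b' x 1 => "b1"
Compressed: "b1a1c2b1c1a1b2a1b1"
Compressed length: 18

18


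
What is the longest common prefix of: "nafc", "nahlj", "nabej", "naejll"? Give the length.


Words: nafc, nahlj, nabej, naejll
  Position 0: all 'n' => match
  Position 1: all 'a' => match
  Position 2: ('f', 'h', 'b', 'e') => mismatch, stop
LCP = "na" (length 2)

2


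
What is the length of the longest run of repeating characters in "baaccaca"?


Input: "baaccaca"
Scanning for longest run:
  Position 1 ('a'): new char, reset run to 1
  Position 2 ('a'): continues run of 'a', length=2
  Position 3 ('c'): new char, reset run to 1
  Position 4 ('c'): continues run of 'c', length=2
  Position 5 ('a'): new char, reset run to 1
  Position 6 ('c'): new char, reset run to 1
  Position 7 ('a'): new char, reset run to 1
Longest run: 'a' with length 2

2


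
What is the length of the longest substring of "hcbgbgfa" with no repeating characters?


Input: "hcbgbgfa"
Sliding window (track last position of each char):
  Position 0 ('h'): window [0,0] length 1 -- new best
  Position 1 ('c'): window [0,1] length 2 -- new best
  Position 2 ('b'): window [0,2] length 3 -- new best
  Position 3 ('g'): window [0,3] length 4 -- new best
  Position 4 ('b'): repeat (last at 2), move window start to 3
  Position 4 ('b'): window [3,4] length 2
  Position 5 ('g'): repeat (last at 3), move window start to 4
  Position 5 ('g'): window [4,5] length 2
  Position 6 ('f'): window [4,6] length 3
  Position 7 ('a'): window [4,7] length 4
Longest substring with no repeats: "hcbg" with length 4

4


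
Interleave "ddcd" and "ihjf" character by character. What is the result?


Interleaving "ddcd" and "ihjf":
  Position 0: 'd' from first, 'i' from second => "di"
  Position 1: 'd' from first, 'h' from second => "dh"
  Position 2: 'c' from first, 'j' from second => "cj"
  Position 3: 'd' from first, 'f' from second => "df"
Result: didhcjdf

didhcjdf


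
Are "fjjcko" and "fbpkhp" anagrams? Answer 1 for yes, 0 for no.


Strings: "fjjcko", "fbpkhp"
Sorted first:  cfjjko
Sorted second: bfhkpp
Differ at position 0: 'c' vs 'b' => not anagrams

0


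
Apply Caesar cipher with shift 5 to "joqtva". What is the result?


Caesar cipher: shift "joqtva" by 5
  'j' (pos 9) + 5 = pos 14 = 'o'
  'o' (pos 14) + 5 = pos 19 = 't'
  'q' (pos 16) + 5 = pos 21 = 'v'
  't' (pos 19) + 5 = pos 24 = 'y'
  'v' (pos 21) + 5 = pos 0 = 'a'
  'a' (pos 0) + 5 = pos 5 = 'f'
Result: otvyaf

otvyaf


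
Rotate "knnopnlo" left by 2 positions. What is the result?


Input: "knnopnlo", rotate left by 2
First 2 characters: "kn"
Remaining characters: "nopnlo"
Concatenate remaining + first: "nopnlo" + "kn" = "nopnlokn"

nopnlokn


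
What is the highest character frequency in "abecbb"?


Input: abecbb
Character counts:
  'a': 1
  'b': 3
  'c': 1
  'e': 1
Maximum frequency: 3

3


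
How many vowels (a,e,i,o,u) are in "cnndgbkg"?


Input: cnndgbkg
Checking each character:
  'c' at position 0: consonant
  'n' at position 1: consonant
  'n' at position 2: consonant
  'd' at position 3: consonant
  'g' at position 4: consonant
  'b' at position 5: consonant
  'k' at position 6: consonant
  'g' at position 7: consonant
Total vowels: 0

0


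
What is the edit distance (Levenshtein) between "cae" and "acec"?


Computing edit distance: "cae" -> "acec"
DP table:
           a    c    e    c
      0    1    2    3    4
  c   1    1    1    2    3
  a   2    1    2    2    3
  e   3    2    2    2    3
Edit distance = dp[3][4] = 3

3


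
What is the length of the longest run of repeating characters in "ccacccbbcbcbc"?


Input: "ccacccbbcbcbc"
Scanning for longest run:
  Position 1 ('c'): continues run of 'c', length=2
  Position 2 ('a'): new char, reset run to 1
  Position 3 ('c'): new char, reset run to 1
  Position 4 ('c'): continues run of 'c', length=2
  Position 5 ('c'): continues run of 'c', length=3
  Position 6 ('b'): new char, reset run to 1
  Position 7 ('b'): continues run of 'b', length=2
  Position 8 ('c'): new char, reset run to 1
  Position 9 ('b'): new char, reset run to 1
  Position 10 ('c'): new char, reset run to 1
  Position 11 ('b'): new char, reset run to 1
  Position 12 ('c'): new char, reset run to 1
Longest run: 'c' with length 3

3


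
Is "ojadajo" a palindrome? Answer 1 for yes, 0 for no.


Input: ojadajo
Reversed: ojadajo
  Compare pos 0 ('o') with pos 6 ('o'): match
  Compare pos 1 ('j') with pos 5 ('j'): match
  Compare pos 2 ('a') with pos 4 ('a'): match
Result: palindrome

1


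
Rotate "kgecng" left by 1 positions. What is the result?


Input: "kgecng", rotate left by 1
First 1 characters: "k"
Remaining characters: "gecng"
Concatenate remaining + first: "gecng" + "k" = "gecngk"

gecngk


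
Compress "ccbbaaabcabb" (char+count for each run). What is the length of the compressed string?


Input: ccbbaaabcabb
Runs:
  'c' x 2 => "c2"
  'b' x 2 => "b2"
  'a' x 3 => "a3"
  'b' x 1 => "b1"
  'c' x 1 => "c1"
  'a' x 1 => "a1"
  'b' x 2 => "b2"
Compressed: "c2b2a3b1c1a1b2"
Compressed length: 14

14


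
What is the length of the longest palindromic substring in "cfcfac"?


Input: "cfcfac"
Checking substrings for palindromes:
  [0:3] "cfc" (len 3) => palindrome
  [1:4] "fcf" (len 3) => palindrome
Longest palindromic substring: "cfc" with length 3

3


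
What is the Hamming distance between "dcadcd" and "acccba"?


Comparing "dcadcd" and "acccba" position by position:
  Position 0: 'd' vs 'a' => differ
  Position 1: 'c' vs 'c' => same
  Position 2: 'a' vs 'c' => differ
  Position 3: 'd' vs 'c' => differ
  Position 4: 'c' vs 'b' => differ
  Position 5: 'd' vs 'a' => differ
Total differences (Hamming distance): 5

5


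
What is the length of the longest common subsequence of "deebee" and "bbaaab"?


LCS of "deebee" and "bbaaab"
DP table:
           b    b    a    a    a    b
      0    0    0    0    0    0    0
  d   0    0    0    0    0    0    0
  e   0    0    0    0    0    0    0
  e   0    0    0    0    0    0    0
  b   0    1    1    1    1    1    1
  e   0    1    1    1    1    1    1
  e   0    1    1    1    1    1    1
LCS length = dp[6][6] = 1

1


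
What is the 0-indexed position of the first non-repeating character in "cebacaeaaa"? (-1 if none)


Input: cebacaeaaa
Character frequencies:
  'a': 5
  'b': 1
  'c': 2
  'e': 2
Scanning left to right for freq == 1:
  Position 0 ('c'): freq=2, skip
  Position 1 ('e'): freq=2, skip
  Position 2 ('b'): unique! => answer = 2

2


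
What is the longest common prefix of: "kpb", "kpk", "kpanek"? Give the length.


Words: kpb, kpk, kpanek
  Position 0: all 'k' => match
  Position 1: all 'p' => match
  Position 2: ('b', 'k', 'a') => mismatch, stop
LCP = "kp" (length 2)

2


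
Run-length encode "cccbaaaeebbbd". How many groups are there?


Input: cccbaaaeebbbd
Scanning for consecutive runs:
  Group 1: 'c' x 3 (positions 0-2)
  Group 2: 'b' x 1 (positions 3-3)
  Group 3: 'a' x 3 (positions 4-6)
  Group 4: 'e' x 2 (positions 7-8)
  Group 5: 'b' x 3 (positions 9-11)
  Group 6: 'd' x 1 (positions 12-12)
Total groups: 6

6


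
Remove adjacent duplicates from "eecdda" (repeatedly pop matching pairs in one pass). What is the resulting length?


Input: eecdda
Stack-based adjacent duplicate removal:
  Read 'e': push. Stack: e
  Read 'e': matches stack top 'e' => pop. Stack: (empty)
  Read 'c': push. Stack: c
  Read 'd': push. Stack: cd
  Read 'd': matches stack top 'd' => pop. Stack: c
  Read 'a': push. Stack: ca
Final stack: "ca" (length 2)

2


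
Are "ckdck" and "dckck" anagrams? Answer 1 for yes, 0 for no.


Strings: "ckdck", "dckck"
Sorted first:  ccdkk
Sorted second: ccdkk
Sorted forms match => anagrams

1


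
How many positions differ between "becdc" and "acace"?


Comparing "becdc" and "acace" position by position:
  Position 0: 'b' vs 'a' => DIFFER
  Position 1: 'e' vs 'c' => DIFFER
  Position 2: 'c' vs 'a' => DIFFER
  Position 3: 'd' vs 'c' => DIFFER
  Position 4: 'c' vs 'e' => DIFFER
Positions that differ: 5

5


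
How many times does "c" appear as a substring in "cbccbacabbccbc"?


Searching for "c" in "cbccbacabbccbc"
Scanning each position:
  Position 0: "c" => MATCH
  Position 1: "b" => no
  Position 2: "c" => MATCH
  Position 3: "c" => MATCH
  Position 4: "b" => no
  Position 5: "a" => no
  Position 6: "c" => MATCH
  Position 7: "a" => no
  Position 8: "b" => no
  Position 9: "b" => no
  Position 10: "c" => MATCH
  Position 11: "c" => MATCH
  Position 12: "b" => no
  Position 13: "c" => MATCH
Total occurrences: 7

7


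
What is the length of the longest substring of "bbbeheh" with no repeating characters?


Input: "bbbeheh"
Sliding window (track last position of each char):
  Position 0 ('b'): window [0,0] length 1 -- new best
  Position 1 ('b'): repeat (last at 0), move window start to 1
  Position 1 ('b'): window [1,1] length 1
  Position 2 ('b'): repeat (last at 1), move window start to 2
  Position 2 ('b'): window [2,2] length 1
  Position 3 ('e'): window [2,3] length 2 -- new best
  Position 4 ('h'): window [2,4] length 3 -- new best
  Position 5 ('e'): repeat (last at 3), move window start to 4
  Position 5 ('e'): window [4,5] length 2
  Position 6 ('h'): repeat (last at 4), move window start to 5
  Position 6 ('h'): window [5,6] length 2
Longest substring with no repeats: "beh" with length 3

3


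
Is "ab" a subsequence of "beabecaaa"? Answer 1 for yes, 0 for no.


Check if "ab" is a subsequence of "beabecaaa"
Greedy scan:
  Position 0 ('b'): no match needed
  Position 1 ('e'): no match needed
  Position 2 ('a'): matches sub[0] = 'a'
  Position 3 ('b'): matches sub[1] = 'b'
  Position 4 ('e'): no match needed
  Position 5 ('c'): no match needed
  Position 6 ('a'): no match needed
  Position 7 ('a'): no match needed
  Position 8 ('a'): no match needed
All 2 characters matched => is a subsequence

1
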